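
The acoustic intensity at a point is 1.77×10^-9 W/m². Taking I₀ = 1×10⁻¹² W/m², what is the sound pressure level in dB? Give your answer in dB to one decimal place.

32.5 dB

L = 10·log₁₀(I/I₀) = 10·log₁₀(1.77×10^-9/10⁻¹²) = 10·log₁₀(1.77×10^3).
L = 10·(0.2480 + 3) = 32.48 dB.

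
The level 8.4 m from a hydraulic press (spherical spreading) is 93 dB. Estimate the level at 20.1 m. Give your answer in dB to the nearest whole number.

85 dB

Point-source attenuation: ΔL = 20·log₁₀(r₂/r₁) = 20·log₁₀(20.1/8.4) = 7.578 dB.
L₂ = 93 − 20·log₁₀(20.1/8.4) = 93 − 7.578 = 85.42 dB.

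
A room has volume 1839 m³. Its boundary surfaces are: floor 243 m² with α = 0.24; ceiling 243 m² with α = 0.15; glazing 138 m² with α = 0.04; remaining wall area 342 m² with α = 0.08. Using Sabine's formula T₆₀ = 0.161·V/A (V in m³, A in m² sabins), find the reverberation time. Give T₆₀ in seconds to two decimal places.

A = Σ Sᵢαᵢ = 243·0.24 + 243·0.15 + 138·0.04 + 342·0.08 = 127.65 m².
T₆₀ = 0.161 × 1839 / 127.65 = 2.319 s.

2.32 s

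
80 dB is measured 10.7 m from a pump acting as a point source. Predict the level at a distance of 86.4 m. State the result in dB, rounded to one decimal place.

61.9 dB

Point-source attenuation: ΔL = 20·log₁₀(r₂/r₁) = 20·log₁₀(86.4/10.7) = 18.143 dB.
L₂ = 80 − 20·log₁₀(86.4/10.7) = 80 − 18.143 = 61.86 dB.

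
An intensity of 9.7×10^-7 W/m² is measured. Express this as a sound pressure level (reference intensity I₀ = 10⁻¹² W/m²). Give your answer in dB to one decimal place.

59.9 dB

I/I₀ = 9.7×10^-7/10⁻¹² = 9.7×10^5, and L = 10·log₁₀(I/I₀).
L = 10·(0.9868 + 5) = 59.87 dB.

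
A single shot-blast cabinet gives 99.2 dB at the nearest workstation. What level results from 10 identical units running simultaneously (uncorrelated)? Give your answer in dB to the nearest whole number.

With 10 equal, uncorrelated contributions the intensity is 10× that of one unit, giving a rise of 10·log₁₀ 10.
L_total = 99.2 + 10·log₁₀(10) = 99.2 + 10.000 = 109.20 dB.

109 dB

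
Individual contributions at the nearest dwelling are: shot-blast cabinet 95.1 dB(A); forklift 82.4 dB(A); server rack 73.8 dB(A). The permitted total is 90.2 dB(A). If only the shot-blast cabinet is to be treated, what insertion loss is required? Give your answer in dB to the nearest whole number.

6 dB

The untreated sources together contribute 10^(82.4/10) + 10^(73.8/10) = 1.978e+08, i.e. 82.96 dB(A).
The limit corresponds to 10^(90.2/10) = 1.047e+09; subtracting the fixed part leaves 8.494e+08 for the shot-blast cabinet, i.e. 89.29 dB(A).
Required insertion loss = 95.1 − 89.29 = 5.81 dB.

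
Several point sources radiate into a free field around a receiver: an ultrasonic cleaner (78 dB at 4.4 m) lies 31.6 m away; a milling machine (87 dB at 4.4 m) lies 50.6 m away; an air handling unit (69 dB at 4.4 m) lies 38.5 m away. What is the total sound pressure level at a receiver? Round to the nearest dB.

67 dB

First find each source's level at the receiver (point-source: −20·log₁₀(r/r_ref)), then combine on an intensity basis.
ultrasonic cleaner: 78 − 20·log₁₀(31.6/4.4) = 78 − 17.12 = 60.88 dB.
milling machine: 87 − 20·log₁₀(50.6/4.4) = 87 − 21.21 = 65.79 dB.
air handling unit: 69 − 20·log₁₀(38.5/4.4) = 69 − 18.84 = 50.16 dB.
Σ 10^(L/10) = 5.117e+06 → L_total = 10·log₁₀(5.117e+06) = 67.09 dB.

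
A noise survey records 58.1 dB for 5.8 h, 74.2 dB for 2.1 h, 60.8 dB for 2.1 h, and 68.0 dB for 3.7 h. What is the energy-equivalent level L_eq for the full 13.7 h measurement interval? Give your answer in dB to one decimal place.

67.9 dB

Weight each interval's intensity by its duration and average over T = 13.7 h:
Σ tᵢ·10^(Lᵢ/10) = 5.8·10^(58.1/10) + 2.1·10^(74.2/10) + 2.1·10^(60.8/10) + 3.7·10^(68.0/10) = 8.485e+07.
L_eq = 10·log₁₀(8.485e+07/13.7) = 67.92 dB.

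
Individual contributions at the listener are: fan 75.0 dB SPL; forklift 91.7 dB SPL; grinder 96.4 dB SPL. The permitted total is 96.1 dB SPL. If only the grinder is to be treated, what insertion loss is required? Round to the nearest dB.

2 dB

Everything except the grinder sums to 10^(75.0/10) + 10^(91.7/10) = 1.511e+09 in linear terms, 91.79 dB SPL.
The limit corresponds to 10^(96.1/10) = 4.074e+09; subtracting the fixed part leaves 2.563e+09 for the grinder, i.e. 94.09 dB SPL.
So the grinder must be reduced from 96.4 to 94.09 dB SPL: IL = 2.31 dB.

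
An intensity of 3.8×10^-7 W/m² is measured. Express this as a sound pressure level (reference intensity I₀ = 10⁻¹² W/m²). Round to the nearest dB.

I/I₀ = 3.8×10^-7/10⁻¹² = 3.8×10^5, and L = 10·log₁₀(I/I₀).
L = 10·(0.5798 + 5) = 55.80 dB.

56 dB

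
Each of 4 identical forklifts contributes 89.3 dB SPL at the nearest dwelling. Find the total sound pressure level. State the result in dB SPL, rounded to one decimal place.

N identical incoherent sources raise the level by 10·log₁₀ N.
L_total = 89.3 + 10·log₁₀(4) = 89.3 + 6.021 = 95.32 dB SPL.

95.3 dB SPL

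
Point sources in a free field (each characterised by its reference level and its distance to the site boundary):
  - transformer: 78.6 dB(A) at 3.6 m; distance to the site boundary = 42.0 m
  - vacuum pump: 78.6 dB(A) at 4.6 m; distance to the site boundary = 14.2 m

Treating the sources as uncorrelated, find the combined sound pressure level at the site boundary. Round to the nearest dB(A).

First find each source's level at the receiver (point-source: −20·log₁₀(r/r_ref)), then combine on an intensity basis.
transformer: 78.6 − 20·log₁₀(42.0/3.6) = 78.6 − 21.34 = 57.26 dB(A).
vacuum pump: 78.6 − 20·log₁₀(14.2/4.6) = 78.6 − 9.79 = 68.81 dB(A).
Σ 10^(L/10) = 8.134e+06 → L_total = 10·log₁₀(8.134e+06) = 69.10 dB(A).

69 dB(A)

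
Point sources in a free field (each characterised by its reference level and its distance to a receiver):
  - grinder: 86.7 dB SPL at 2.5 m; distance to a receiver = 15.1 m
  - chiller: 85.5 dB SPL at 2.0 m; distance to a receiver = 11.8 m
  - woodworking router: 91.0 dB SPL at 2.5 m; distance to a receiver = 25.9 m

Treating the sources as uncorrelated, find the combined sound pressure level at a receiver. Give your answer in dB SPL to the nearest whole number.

First find each source's level at the receiver (point-source: −20·log₁₀(r/r_ref)), then combine on an intensity basis.
grinder: 86.7 − 20·log₁₀(15.1/2.5) = 86.7 − 15.62 = 71.08 dB SPL.
chiller: 85.5 − 20·log₁₀(11.8/2.0) = 85.5 − 15.42 = 70.08 dB SPL.
woodworking router: 91.0 − 20·log₁₀(25.9/2.5) = 91.0 − 20.31 = 70.69 dB SPL.
Σ 10^(L/10) = 3.474e+07 → L_total = 10·log₁₀(3.474e+07) = 75.41 dB SPL.

75 dB SPL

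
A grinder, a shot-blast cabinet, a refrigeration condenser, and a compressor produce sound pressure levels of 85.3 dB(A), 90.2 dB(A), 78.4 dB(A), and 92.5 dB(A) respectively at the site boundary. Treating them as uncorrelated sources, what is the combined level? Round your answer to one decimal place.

95.1 dB(A)

For uncorrelated sources the intensities add, so convert each level to linear form, sum, and take 10·log₁₀ of the total.
Σ 10^(L/10) = 10^(85.3/10) + 10^(90.2/10) + 10^(78.4/10) + 10^(92.5/10) = 3.233e+09.
L_total = 10·log₁₀(3.233e+09) = 95.10 dB(A).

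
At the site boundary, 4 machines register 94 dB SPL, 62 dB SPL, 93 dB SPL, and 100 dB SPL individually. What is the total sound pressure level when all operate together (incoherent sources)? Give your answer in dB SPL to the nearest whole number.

102 dB SPL

For uncorrelated sources the intensities add, so convert each level to linear form, sum, and take 10·log₁₀ of the total.
Σ 10^(L/10) = 10^(94/10) + 10^(62/10) + 10^(93/10) + 10^(100/10) = 1.451e+10.
L_total = 10·log₁₀(1.451e+10) = 101.62 dB SPL.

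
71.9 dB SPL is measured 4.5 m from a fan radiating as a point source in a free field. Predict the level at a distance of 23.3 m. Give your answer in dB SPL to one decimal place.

Point-source attenuation: ΔL = 20·log₁₀(r₂/r₁) = 20·log₁₀(23.3/4.5) = 14.283 dB.
L₂ = 71.9 − 20·log₁₀(23.3/4.5) = 71.9 − 14.283 = 57.62 dB SPL.

57.6 dB SPL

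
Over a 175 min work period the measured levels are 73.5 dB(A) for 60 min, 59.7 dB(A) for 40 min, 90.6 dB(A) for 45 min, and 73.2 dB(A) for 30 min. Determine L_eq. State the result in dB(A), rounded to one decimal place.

L_eq = 10·log₁₀[(1/T)·Σ tᵢ·10^(Lᵢ/10)] with T = 175 min.
Σ tᵢ·10^(Lᵢ/10) = 60·10^(73.5/10) + 40·10^(59.7/10) + 45·10^(90.6/10) + 30·10^(73.2/10) = 5.367e+10.
L_eq = 10·log₁₀(5.367e+10/175) = 84.87 dB(A).

84.9 dB(A)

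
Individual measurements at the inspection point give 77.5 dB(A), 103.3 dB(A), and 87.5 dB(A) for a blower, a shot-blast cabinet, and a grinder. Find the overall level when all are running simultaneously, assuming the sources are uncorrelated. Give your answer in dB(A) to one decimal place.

Incoherent sources combine by intensity addition: L_total = 10·log₁₀(Σ 10^(L_i/10)).
Σ 10^(L/10) = 10^(77.5/10) + 10^(103.3/10) + 10^(87.5/10) = 2.200e+10.
L_total = 10·log₁₀(2.200e+10) = 103.42 dB(A).

103.4 dB(A)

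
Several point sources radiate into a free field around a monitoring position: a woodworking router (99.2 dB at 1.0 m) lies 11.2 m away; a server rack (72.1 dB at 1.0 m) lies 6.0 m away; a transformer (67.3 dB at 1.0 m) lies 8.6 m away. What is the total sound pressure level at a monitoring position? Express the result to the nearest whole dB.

Propagate each source to the receiver with L = L_ref − 20·log₁₀(r/r_ref), then add intensities.
woodworking router: 99.2 − 20·log₁₀(11.2/1.0) = 99.2 − 20.98 = 78.22 dB.
server rack: 72.1 − 20·log₁₀(6.0/1.0) = 72.1 − 15.56 = 56.54 dB.
transformer: 67.3 − 20·log₁₀(8.6/1.0) = 67.3 − 18.69 = 48.61 dB.
Σ 10^(L/10) = 6.683e+07 → L_total = 10·log₁₀(6.683e+07) = 78.25 dB.

78 dB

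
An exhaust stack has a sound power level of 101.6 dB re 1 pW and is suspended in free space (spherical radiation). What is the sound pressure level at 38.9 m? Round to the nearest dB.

59 dB

L_p = L_w − 10·log₁₀(4π·r²) with r = 38.9 m.
4π·r² = 1.902e+04 m², 10·log₁₀ of that is 42.791 dB.
L_p = 101.6 − 42.791 = 58.81 dB.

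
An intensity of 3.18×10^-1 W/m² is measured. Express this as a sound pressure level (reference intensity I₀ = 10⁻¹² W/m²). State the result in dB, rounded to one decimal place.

L = 10·log₁₀(I/I₀) = 10·log₁₀(3.18×10^-1/10⁻¹²) = 10·log₁₀(3.18×10^11).
L = 10·(0.5024 + 11) = 115.02 dB.

115.0 dB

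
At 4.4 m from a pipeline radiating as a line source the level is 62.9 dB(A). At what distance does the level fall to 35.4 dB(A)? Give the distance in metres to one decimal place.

The 27.5 dB drop corresponds to a distance ratio of 10^(27.5/10) for a line source.
r₂ = 4.4·10^((62.9−35.4)/10) = 4.4·10^(27.5/10) = 2474.30 m.

2474.3 m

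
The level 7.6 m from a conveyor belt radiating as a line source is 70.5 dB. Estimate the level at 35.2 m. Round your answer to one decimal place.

63.8 dB

Line-source attenuation: ΔL = 10·log₁₀(r₂/r₁) = 10·log₁₀(35.2/7.6) = 6.657 dB.
L₂ = 70.5 − 10·log₁₀(35.2/7.6) = 70.5 − 6.657 = 63.84 dB.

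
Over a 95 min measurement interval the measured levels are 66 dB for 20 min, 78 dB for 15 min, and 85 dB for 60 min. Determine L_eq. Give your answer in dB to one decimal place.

The energy average is taken in the linear domain: L_eq = 10·log₁₀[(Σ tᵢ·10^(Lᵢ/10))/T], T = 95 min.
Σ tᵢ·10^(Lᵢ/10) = 20·10^(66/10) + 15·10^(78/10) + 60·10^(85/10) = 2.000e+10.
L_eq = 10·log₁₀(2.000e+10/95) = 83.23 dB.

83.2 dB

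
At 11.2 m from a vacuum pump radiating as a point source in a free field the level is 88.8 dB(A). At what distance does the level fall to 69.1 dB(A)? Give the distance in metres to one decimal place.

Point-source spreading drops the level by 20·log₁₀(r₂/r₁); inverting, r₂/r₁ = 10^(ΔL/20).
r₂ = 11.2·10^((88.8−69.1)/20) = 11.2·10^(19.7/20) = 108.20 m.

108.2 m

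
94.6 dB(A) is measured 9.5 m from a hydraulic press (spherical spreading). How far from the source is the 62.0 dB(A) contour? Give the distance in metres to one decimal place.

Point-source spreading drops the level by 20·log₁₀(r₂/r₁); inverting, r₂/r₁ = 10^(ΔL/20).
r₂ = 9.5·10^((94.6−62.0)/20) = 9.5·10^(32.6/20) = 405.25 m.

405.3 m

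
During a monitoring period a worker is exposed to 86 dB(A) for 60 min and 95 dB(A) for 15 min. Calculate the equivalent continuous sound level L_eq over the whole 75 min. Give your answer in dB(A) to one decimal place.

Weight each interval's intensity by its duration and average over T = 75 min:
Σ tᵢ·10^(Lᵢ/10) = 60·10^(86/10) + 15·10^(95/10) = 7.132e+10.
L_eq = 10·log₁₀(7.132e+10/75) = 89.78 dB(A).

89.8 dB(A)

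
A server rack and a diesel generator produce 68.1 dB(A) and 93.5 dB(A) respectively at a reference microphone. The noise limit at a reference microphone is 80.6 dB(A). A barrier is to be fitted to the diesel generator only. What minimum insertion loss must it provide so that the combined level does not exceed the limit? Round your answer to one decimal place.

The untreated sources together contribute 10^(68.1/10) = 6.457e+06, i.e. 68.10 dB(A).
The limit corresponds to 10^(80.6/10) = 1.148e+08; subtracting the fixed part leaves 1.084e+08 for the diesel generator, i.e. 80.35 dB(A).
Required insertion loss = 93.5 − 80.35 = 13.15 dB.

13.2 dB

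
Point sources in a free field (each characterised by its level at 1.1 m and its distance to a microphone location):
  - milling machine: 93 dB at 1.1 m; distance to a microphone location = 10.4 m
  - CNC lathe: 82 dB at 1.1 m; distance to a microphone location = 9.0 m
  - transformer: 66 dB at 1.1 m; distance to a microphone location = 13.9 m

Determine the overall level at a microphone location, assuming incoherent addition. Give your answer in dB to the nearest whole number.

First find each source's level at the receiver (point-source: −20·log₁₀(r/r_ref)), then combine on an intensity basis.
milling machine: 93 − 20·log₁₀(10.4/1.1) = 93 − 19.51 = 73.49 dB.
CNC lathe: 82 − 20·log₁₀(9.0/1.1) = 82 − 18.26 = 63.74 dB.
transformer: 66 − 20·log₁₀(13.9/1.1) = 66 − 22.03 = 43.97 dB.
Σ 10^(L/10) = 2.471e+07 → L_total = 10·log₁₀(2.471e+07) = 73.93 dB.

74 dB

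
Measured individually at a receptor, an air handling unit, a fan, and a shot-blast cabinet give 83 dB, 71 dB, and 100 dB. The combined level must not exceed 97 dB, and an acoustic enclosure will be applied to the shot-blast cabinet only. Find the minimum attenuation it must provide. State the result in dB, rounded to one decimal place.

Fixed contribution from the other sources: Σ 10^(L/10) = 10^(83/10) + 10^(71/10) = 2.121e+08 (83.27 dB).
The limit corresponds to 10^(97/10) = 5.012e+09; subtracting the fixed part leaves 4.800e+09 for the shot-blast cabinet, i.e. 96.81 dB.
So the shot-blast cabinet must be reduced from 100 to 96.81 dB: IL = 3.19 dB.

3.2 dB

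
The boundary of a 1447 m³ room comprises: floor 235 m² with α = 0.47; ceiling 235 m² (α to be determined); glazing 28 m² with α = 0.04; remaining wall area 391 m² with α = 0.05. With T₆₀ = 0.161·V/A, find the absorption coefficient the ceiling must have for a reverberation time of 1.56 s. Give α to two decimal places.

0.08

Required total absorption A = 0.161·1447/1.56 = 149.34 m².
Absorption from the other surfaces = 235·0.47 + 28·0.04 + 391·0.05 = 131.12 m², so the ceiling must supply 18.22 m² over 235 m².
α = 18.22/235 = 0.078.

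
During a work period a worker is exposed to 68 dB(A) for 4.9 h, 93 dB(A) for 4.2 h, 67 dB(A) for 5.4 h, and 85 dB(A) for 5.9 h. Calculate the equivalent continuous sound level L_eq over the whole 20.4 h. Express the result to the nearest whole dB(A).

The energy average is taken in the linear domain: L_eq = 10·log₁₀[(Σ tᵢ·10^(Lᵢ/10))/T], T = 20.4 h.
Σ tᵢ·10^(Lᵢ/10) = 4.9·10^(68/10) + 4.2·10^(93/10) + 5.4·10^(67/10) + 5.9·10^(85/10) = 1.030e+10.
L_eq = 10·log₁₀(1.030e+10/20.4) = 87.03 dB(A).

87 dB(A)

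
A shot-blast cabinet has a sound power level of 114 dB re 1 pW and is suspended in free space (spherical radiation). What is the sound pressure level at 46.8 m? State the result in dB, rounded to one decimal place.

69.6 dB

The power spreads over a sphere of area 4π·r², so L_p = L_w − 10·log₁₀(4π·r²).
4π·r² = 2.752e+04 m², 10·log₁₀ of that is 44.397 dB.
L_p = 114 − 44.397 = 69.60 dB.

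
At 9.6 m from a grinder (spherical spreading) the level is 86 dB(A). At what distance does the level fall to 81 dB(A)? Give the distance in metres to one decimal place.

The 5.0 dB drop corresponds to a distance ratio of 10^(5.0/20) for a point source.
r₂ = 9.6·10^((86−81)/20) = 9.6·10^(5.0/20) = 17.07 m.

17.1 m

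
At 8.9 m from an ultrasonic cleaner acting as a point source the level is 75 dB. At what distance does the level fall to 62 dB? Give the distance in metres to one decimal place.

Point-source spreading drops the level by 20·log₁₀(r₂/r₁); inverting, r₂/r₁ = 10^(ΔL/20).
r₂ = 8.9·10^((75−62)/20) = 8.9·10^(13.0/20) = 39.75 m.

39.8 m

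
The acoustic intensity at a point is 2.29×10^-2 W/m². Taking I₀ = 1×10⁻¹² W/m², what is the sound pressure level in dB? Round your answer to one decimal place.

L = 10·log₁₀(I/I₀) = 10·log₁₀(2.29×10^-2/10⁻¹²) = 10·log₁₀(2.29×10^10).
L = 10·(0.3598 + 10) = 103.60 dB.

103.6 dB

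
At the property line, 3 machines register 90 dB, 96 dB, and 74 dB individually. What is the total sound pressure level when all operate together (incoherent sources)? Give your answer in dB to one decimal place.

97.0 dB

Incoherent sources combine by intensity addition: L_total = 10·log₁₀(Σ 10^(L_i/10)).
Σ 10^(L/10) = 10^(90/10) + 10^(96/10) + 10^(74/10) = 5.006e+09.
L_total = 10·log₁₀(5.006e+09) = 97.00 dB.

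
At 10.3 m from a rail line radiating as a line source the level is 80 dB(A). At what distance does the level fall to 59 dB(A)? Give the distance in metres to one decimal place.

1296.7 m

For a line source L₁ − L₂ = 10·log₁₀(r₂/r₁), so r₂ = r₁·10^((L₁−L₂)/10).
r₂ = 10.3·10^((80−59)/10) = 10.3·10^(21.0/10) = 1296.69 m.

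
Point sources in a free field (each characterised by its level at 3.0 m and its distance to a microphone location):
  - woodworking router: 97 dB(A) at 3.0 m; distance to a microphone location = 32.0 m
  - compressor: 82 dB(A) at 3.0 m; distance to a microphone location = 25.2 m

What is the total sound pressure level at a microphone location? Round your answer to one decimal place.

76.7 dB(A)

Apply inverse-square spreading to bring every level to the receiver, then sum 10^(L/10).
woodworking router: 97 − 20·log₁₀(32.0/3.0) = 97 − 20.56 = 76.44 dB(A).
compressor: 82 − 20·log₁₀(25.2/3.0) = 82 − 18.49 = 63.51 dB(A).
Σ 10^(L/10) = 4.630e+07 → L_total = 10·log₁₀(4.630e+07) = 76.66 dB(A).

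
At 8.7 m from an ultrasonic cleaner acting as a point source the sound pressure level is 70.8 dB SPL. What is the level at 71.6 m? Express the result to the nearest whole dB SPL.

For a point source, L₂ = L₁ − 20·log₁₀(r₂/r₁).
L₂ = 70.8 − 20·log₁₀(71.6/8.7) = 70.8 − 18.308 = 52.49 dB SPL.

52 dB SPL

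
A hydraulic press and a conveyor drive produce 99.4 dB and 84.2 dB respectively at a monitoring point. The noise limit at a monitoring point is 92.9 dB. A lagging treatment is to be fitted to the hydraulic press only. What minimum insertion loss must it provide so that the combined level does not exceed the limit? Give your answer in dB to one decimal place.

Everything except the hydraulic press sums to 10^(84.2/10) = 2.630e+08 in linear terms, 84.20 dB.
To meet 92.9 dB overall, the treated hydraulic press may contribute at most 10^(92.9/10) − 2.630e+08 = 1.687e+09, i.e. 92.27 dB.
Required insertion loss = 99.4 − 92.27 = 7.13 dB.

7.1 dB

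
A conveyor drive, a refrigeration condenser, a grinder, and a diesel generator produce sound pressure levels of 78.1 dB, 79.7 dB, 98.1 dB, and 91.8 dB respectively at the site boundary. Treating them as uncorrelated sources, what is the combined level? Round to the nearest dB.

Incoherent sources combine by intensity addition: L_total = 10·log₁₀(Σ 10^(L_i/10)).
Σ 10^(L/10) = 10^(78.1/10) + 10^(79.7/10) + 10^(98.1/10) + 10^(91.8/10) = 8.128e+09.
L_total = 10·log₁₀(8.128e+09) = 99.10 dB.

99 dB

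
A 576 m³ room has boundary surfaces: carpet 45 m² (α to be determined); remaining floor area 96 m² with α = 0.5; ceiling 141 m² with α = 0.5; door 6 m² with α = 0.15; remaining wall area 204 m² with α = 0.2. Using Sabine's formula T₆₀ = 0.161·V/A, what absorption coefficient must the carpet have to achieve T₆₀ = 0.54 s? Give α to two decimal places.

Required total absorption A = 0.161·576/0.54 = 171.73 m².
Absorption from the other surfaces = 96·0.5 + 141·0.5 + 6·0.15 + 204·0.2 = 160.20 m², so the carpet must supply 11.53 m² over 45 m².
α = 11.53/45 = 0.256.

0.26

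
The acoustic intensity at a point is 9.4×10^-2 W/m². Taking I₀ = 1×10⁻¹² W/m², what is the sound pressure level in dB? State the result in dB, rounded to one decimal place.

Dividing by I₀ shifts the exponent by 12: I/I₀ = 9.4×10^10.
L = 10·(0.9731 + 10) = 109.73 dB.

109.7 dB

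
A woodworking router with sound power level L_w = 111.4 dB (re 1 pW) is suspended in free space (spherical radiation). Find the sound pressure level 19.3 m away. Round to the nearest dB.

L_p = L_w − 10·log₁₀(4π·r²) with r = 19.3 m.
4π·r² = 4681 m², 10·log₁₀ of that is 36.703 dB.
L_p = 111.4 − 36.703 = 74.70 dB.

75 dB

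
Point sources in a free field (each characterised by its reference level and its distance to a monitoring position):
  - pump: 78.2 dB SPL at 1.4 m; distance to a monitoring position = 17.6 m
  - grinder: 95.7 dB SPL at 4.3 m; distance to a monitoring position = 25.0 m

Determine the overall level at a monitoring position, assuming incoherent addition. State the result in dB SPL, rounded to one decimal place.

80.4 dB SPL

First find each source's level at the receiver (point-source: −20·log₁₀(r/r_ref)), then combine on an intensity basis.
pump: 78.2 − 20·log₁₀(17.6/1.4) = 78.2 − 21.99 = 56.21 dB SPL.
grinder: 95.7 − 20·log₁₀(25.0/4.3) = 95.7 − 15.29 = 80.41 dB SPL.
Σ 10^(L/10) = 1.103e+08 → L_total = 10·log₁₀(1.103e+08) = 80.43 dB SPL.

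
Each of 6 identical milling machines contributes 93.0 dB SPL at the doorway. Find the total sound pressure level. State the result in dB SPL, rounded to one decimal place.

N identical incoherent sources raise the level by 10·log₁₀ N.
L_total = 93.0 + 10·log₁₀(6) = 93.0 + 7.782 = 100.78 dB SPL.

100.8 dB SPL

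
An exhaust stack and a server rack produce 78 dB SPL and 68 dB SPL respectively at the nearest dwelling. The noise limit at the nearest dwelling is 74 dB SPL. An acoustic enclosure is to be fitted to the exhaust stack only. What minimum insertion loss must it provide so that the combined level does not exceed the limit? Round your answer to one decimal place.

Fixed contribution from the other source: Σ 10^(L/10) = 10^(68/10) = 6.310e+06 (68.00 dB SPL).
To meet 74 dB SPL overall, the treated exhaust stack may contribute at most 10^(74/10) − 6.310e+06 = 1.881e+07, i.e. 72.74 dB SPL.
So the exhaust stack must be reduced from 78 to 72.74 dB SPL: IL = 5.26 dB.

5.3 dB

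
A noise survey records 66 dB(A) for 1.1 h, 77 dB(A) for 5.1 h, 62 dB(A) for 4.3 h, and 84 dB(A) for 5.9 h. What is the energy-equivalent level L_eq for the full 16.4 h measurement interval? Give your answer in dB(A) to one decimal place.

The energy average is taken in the linear domain: L_eq = 10·log₁₀[(Σ tᵢ·10^(Lᵢ/10))/T], T = 16.4 h.
Σ tᵢ·10^(Lᵢ/10) = 1.1·10^(66/10) + 5.1·10^(77/10) + 4.3·10^(62/10) + 5.9·10^(84/10) = 1.749e+09.
L_eq = 10·log₁₀(1.749e+09/16.4) = 80.28 dB(A).

80.3 dB(A)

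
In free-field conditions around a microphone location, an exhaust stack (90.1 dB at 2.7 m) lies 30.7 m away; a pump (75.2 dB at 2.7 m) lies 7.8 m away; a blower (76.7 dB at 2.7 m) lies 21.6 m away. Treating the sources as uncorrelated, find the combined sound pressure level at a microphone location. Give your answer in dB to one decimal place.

Propagate each source to the receiver with L = L_ref − 20·log₁₀(r/r_ref), then add intensities.
exhaust stack: 90.1 − 20·log₁₀(30.7/2.7) = 90.1 − 21.12 = 68.98 dB.
pump: 75.2 − 20·log₁₀(7.8/2.7) = 75.2 − 9.21 = 65.99 dB.
blower: 76.7 − 20·log₁₀(21.6/2.7) = 76.7 − 18.06 = 58.64 dB.
Σ 10^(L/10) = 1.261e+07 → L_total = 10·log₁₀(1.261e+07) = 71.01 dB.

71.0 dB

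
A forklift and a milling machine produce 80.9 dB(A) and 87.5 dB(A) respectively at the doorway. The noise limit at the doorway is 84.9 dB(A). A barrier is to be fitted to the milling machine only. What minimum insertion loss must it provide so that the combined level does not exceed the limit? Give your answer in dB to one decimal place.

4.8 dB

The untreated sources together contribute 10^(80.9/10) = 1.230e+08, i.e. 80.90 dB(A).
To meet 84.9 dB(A) overall, the treated milling machine may contribute at most 10^(84.9/10) − 1.230e+08 = 1.860e+08, i.e. 82.70 dB(A).
So the milling machine must be reduced from 87.5 to 82.70 dB(A): IL = 4.80 dB.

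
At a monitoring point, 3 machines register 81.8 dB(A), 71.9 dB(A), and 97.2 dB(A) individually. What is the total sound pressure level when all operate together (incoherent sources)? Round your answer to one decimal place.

97.3 dB(A)

For uncorrelated sources the intensities add, so convert each level to linear form, sum, and take 10·log₁₀ of the total.
Σ 10^(L/10) = 10^(81.8/10) + 10^(71.9/10) + 10^(97.2/10) = 5.415e+09.
L_total = 10·log₁₀(5.415e+09) = 97.34 dB(A).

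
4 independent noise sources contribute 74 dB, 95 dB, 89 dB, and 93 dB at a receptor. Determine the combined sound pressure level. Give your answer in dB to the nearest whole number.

98 dB

Incoherent sources combine by intensity addition: L_total = 10·log₁₀(Σ 10^(L_i/10)).
Σ 10^(L/10) = 10^(74/10) + 10^(95/10) + 10^(89/10) + 10^(93/10) = 5.977e+09.
L_total = 10·log₁₀(5.977e+09) = 97.76 dB.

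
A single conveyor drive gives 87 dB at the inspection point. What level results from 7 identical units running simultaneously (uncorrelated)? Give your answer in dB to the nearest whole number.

95 dB

With 7 equal, uncorrelated contributions the intensity is 7× that of one unit, giving a rise of 10·log₁₀ 7.
L_total = 87 + 10·log₁₀(7) = 87 + 8.451 = 95.45 dB.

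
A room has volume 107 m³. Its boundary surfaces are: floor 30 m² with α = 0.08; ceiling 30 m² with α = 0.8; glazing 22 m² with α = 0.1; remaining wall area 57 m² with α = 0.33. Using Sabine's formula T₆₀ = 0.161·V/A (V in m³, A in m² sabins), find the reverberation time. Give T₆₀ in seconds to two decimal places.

Summing Sᵢαᵢ: 30·0.08 + 30·0.8 + 22·0.1 + 57·0.33 = 47.41 m².
T₆₀ = 0.161 × 107 / 47.41 = 0.363 s.

0.36 s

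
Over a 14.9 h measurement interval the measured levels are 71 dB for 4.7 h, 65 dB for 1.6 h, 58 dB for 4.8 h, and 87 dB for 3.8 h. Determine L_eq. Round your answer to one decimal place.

81.2 dB

Weight each interval's intensity by its duration and average over T = 14.9 h:
Σ tᵢ·10^(Lᵢ/10) = 4.7·10^(71/10) + 1.6·10^(65/10) + 4.8·10^(58/10) + 3.8·10^(87/10) = 1.972e+09.
L_eq = 10·log₁₀(1.972e+09/14.9) = 81.22 dB.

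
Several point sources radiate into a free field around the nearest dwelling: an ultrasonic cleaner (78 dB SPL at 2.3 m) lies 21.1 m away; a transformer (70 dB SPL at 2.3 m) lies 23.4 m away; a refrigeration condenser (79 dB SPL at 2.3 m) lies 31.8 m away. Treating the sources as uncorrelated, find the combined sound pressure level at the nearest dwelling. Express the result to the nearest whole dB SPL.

61 dB SPL

Apply inverse-square spreading to bring every level to the receiver, then sum 10^(L/10).
ultrasonic cleaner: 78 − 20·log₁₀(21.1/2.3) = 78 − 19.25 = 58.75 dB SPL.
transformer: 70 − 20·log₁₀(23.4/2.3) = 70 − 20.15 = 49.85 dB SPL.
refrigeration condenser: 79 − 20·log₁₀(31.8/2.3) = 79 − 22.81 = 56.19 dB SPL.
Σ 10^(L/10) = 1.262e+06 → L_total = 10·log₁₀(1.262e+06) = 61.01 dB SPL.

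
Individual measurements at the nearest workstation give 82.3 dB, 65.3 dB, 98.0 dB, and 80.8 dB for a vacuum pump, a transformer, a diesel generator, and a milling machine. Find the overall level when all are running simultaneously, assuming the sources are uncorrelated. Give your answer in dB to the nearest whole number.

98 dB

For uncorrelated sources the intensities add, so convert each level to linear form, sum, and take 10·log₁₀ of the total.
Σ 10^(L/10) = 10^(82.3/10) + 10^(65.3/10) + 10^(98.0/10) + 10^(80.8/10) = 6.603e+09.
L_total = 10·log₁₀(6.603e+09) = 98.20 dB.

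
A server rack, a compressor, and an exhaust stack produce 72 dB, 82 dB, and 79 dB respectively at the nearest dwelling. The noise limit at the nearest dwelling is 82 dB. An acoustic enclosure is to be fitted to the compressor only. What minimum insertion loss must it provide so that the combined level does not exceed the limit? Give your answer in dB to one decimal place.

4.0 dB

The untreated sources together contribute 10^(72/10) + 10^(79/10) = 9.528e+07, i.e. 79.79 dB.
The limit corresponds to 10^(82/10) = 1.585e+08; subtracting the fixed part leaves 6.321e+07 for the compressor, i.e. 78.01 dB.
So the compressor must be reduced from 82 to 78.01 dB: IL = 3.99 dB.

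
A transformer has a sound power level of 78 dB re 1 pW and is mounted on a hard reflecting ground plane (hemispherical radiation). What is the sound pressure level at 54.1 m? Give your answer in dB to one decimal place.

L_p = L_w − 10·log₁₀(2π·r²) with r = 54.1 m.
2π·r² = 1.839e+04 m², 10·log₁₀ of that is 42.646 dB.
L_p = 78 − 42.646 = 35.35 dB.

35.4 dB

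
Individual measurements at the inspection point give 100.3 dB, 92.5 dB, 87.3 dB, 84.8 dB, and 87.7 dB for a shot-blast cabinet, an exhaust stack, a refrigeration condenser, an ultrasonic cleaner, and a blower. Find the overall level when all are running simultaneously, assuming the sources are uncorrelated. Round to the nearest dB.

For uncorrelated sources the intensities add, so convert each level to linear form, sum, and take 10·log₁₀ of the total.
Σ 10^(L/10) = 10^(100.3/10) + 10^(92.5/10) + 10^(87.3/10) + 10^(84.8/10) + 10^(87.7/10) = 1.392e+10.
L_total = 10·log₁₀(1.392e+10) = 101.44 dB.

101 dB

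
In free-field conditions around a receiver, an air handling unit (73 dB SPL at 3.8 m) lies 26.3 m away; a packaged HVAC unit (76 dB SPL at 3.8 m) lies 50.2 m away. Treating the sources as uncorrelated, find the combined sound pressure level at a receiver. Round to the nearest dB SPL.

58 dB SPL

First find each source's level at the receiver (point-source: −20·log₁₀(r/r_ref)), then combine on an intensity basis.
air handling unit: 73 − 20·log₁₀(26.3/3.8) = 73 − 16.80 = 56.20 dB SPL.
packaged HVAC unit: 76 − 20·log₁₀(50.2/3.8) = 76 − 22.42 = 53.58 dB SPL.
Σ 10^(L/10) = 6.447e+05 → L_total = 10·log₁₀(6.447e+05) = 58.09 dB SPL.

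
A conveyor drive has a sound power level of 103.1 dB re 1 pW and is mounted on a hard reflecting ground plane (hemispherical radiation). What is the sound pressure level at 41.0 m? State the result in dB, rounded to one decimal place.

L_p = L_w − 10·log₁₀(2π·r²) with r = 41.0 m.
2π·r² = 1.056e+04 m², 10·log₁₀ of that is 40.237 dB.
L_p = 103.1 − 40.237 = 62.86 dB.

62.9 dB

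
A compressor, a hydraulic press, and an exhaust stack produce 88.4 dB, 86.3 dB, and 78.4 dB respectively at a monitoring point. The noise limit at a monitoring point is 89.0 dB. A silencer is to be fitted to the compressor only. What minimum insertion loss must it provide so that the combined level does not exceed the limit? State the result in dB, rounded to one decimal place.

The untreated sources together contribute 10^(86.3/10) + 10^(78.4/10) = 4.958e+08, i.e. 86.95 dB.
To meet 89.0 dB overall, the treated compressor may contribute at most 10^(89.0/10) − 4.958e+08 = 2.986e+08, i.e. 84.75 dB.
So the compressor must be reduced from 88.4 to 84.75 dB: IL = 3.65 dB.

3.6 dB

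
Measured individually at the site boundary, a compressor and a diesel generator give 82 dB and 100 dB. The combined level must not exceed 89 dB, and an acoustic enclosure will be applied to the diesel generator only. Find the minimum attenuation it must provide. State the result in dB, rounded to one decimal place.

12.0 dB

Fixed contribution from the other source: Σ 10^(L/10) = 10^(82/10) = 1.585e+08 (82.00 dB).
The limit corresponds to 10^(89/10) = 7.943e+08; subtracting the fixed part leaves 6.358e+08 for the diesel generator, i.e. 88.03 dB.
Required insertion loss = 100 − 88.03 = 11.97 dB.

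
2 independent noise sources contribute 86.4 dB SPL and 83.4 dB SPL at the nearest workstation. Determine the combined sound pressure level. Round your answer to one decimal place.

Incoherent sources combine by intensity addition: L_total = 10·log₁₀(Σ 10^(L_i/10)).
Σ 10^(L/10) = 10^(86.4/10) + 10^(83.4/10) = 6.553e+08.
L_total = 10·log₁₀(6.553e+08) = 88.16 dB SPL.

88.2 dB SPL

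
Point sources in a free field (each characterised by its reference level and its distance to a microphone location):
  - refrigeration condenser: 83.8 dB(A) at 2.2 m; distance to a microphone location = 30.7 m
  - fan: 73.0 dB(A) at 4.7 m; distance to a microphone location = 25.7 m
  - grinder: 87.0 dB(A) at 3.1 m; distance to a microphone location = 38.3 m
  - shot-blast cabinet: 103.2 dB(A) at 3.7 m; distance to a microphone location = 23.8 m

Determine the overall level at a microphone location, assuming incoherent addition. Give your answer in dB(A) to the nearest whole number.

Apply inverse-square spreading to bring every level to the receiver, then sum 10^(L/10).
refrigeration condenser: 83.8 − 20·log₁₀(30.7/2.2) = 83.8 − 22.89 = 60.91 dB(A).
fan: 73.0 − 20·log₁₀(25.7/4.7) = 73.0 − 14.76 = 58.24 dB(A).
grinder: 87.0 − 20·log₁₀(38.3/3.1) = 87.0 − 21.84 = 65.16 dB(A).
shot-blast cabinet: 103.2 − 20·log₁₀(23.8/3.7) = 103.2 − 16.17 = 87.03 dB(A).
Σ 10^(L/10) = 5.101e+08 → L_total = 10·log₁₀(5.101e+08) = 87.08 dB(A).

87 dB(A)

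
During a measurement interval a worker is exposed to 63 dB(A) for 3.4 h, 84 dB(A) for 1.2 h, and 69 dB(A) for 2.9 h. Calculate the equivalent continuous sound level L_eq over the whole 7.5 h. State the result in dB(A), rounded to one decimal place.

76.5 dB(A)

L_eq = 10·log₁₀[(1/T)·Σ tᵢ·10^(Lᵢ/10)] with T = 7.5 h.
Σ tᵢ·10^(Lᵢ/10) = 3.4·10^(63/10) + 1.2·10^(84/10) + 2.9·10^(69/10) = 3.312e+08.
L_eq = 10·log₁₀(3.312e+08/7.5) = 76.45 dB(A).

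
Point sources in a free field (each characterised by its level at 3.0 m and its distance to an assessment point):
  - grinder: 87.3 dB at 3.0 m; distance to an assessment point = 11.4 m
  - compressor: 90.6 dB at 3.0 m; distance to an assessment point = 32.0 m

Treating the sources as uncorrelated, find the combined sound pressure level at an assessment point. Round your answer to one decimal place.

76.7 dB

First find each source's level at the receiver (point-source: −20·log₁₀(r/r_ref)), then combine on an intensity basis.
grinder: 87.3 − 20·log₁₀(11.4/3.0) = 87.3 − 11.60 = 75.70 dB.
compressor: 90.6 − 20·log₁₀(32.0/3.0) = 90.6 − 20.56 = 70.04 dB.
Σ 10^(L/10) = 4.728e+07 → L_total = 10·log₁₀(4.728e+07) = 76.75 dB.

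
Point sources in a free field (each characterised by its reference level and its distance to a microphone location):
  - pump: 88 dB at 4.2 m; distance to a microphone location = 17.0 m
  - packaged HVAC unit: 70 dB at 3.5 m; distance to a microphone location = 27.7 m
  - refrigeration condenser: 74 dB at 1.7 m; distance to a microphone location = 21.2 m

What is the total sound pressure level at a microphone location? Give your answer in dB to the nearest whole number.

Apply inverse-square spreading to bring every level to the receiver, then sum 10^(L/10).
pump: 88 − 20·log₁₀(17.0/4.2) = 88 − 12.14 = 75.86 dB.
packaged HVAC unit: 70 − 20·log₁₀(27.7/3.5) = 70 − 17.97 = 52.03 dB.
refrigeration condenser: 74 − 20·log₁₀(21.2/1.7) = 74 − 21.92 = 52.08 dB.
Σ 10^(L/10) = 3.883e+07 → L_total = 10·log₁₀(3.883e+07) = 75.89 dB.

76 dB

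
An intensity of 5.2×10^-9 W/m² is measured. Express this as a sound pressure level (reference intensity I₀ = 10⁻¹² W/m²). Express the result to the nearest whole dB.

37 dB

Dividing by I₀ shifts the exponent by 12: I/I₀ = 5.2×10^3.
L = 10·(0.7160 + 3) = 37.16 dB.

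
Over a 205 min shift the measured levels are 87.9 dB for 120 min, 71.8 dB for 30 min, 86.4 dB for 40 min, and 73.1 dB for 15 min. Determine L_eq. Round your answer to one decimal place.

Weight each interval's intensity by its duration and average over T = 205 min:
Σ tᵢ·10^(Lᵢ/10) = 120·10^(87.9/10) + 30·10^(71.8/10) + 40·10^(86.4/10) + 15·10^(73.1/10) = 9.221e+10.
L_eq = 10·log₁₀(9.221e+10/205) = 86.53 dB.

86.5 dB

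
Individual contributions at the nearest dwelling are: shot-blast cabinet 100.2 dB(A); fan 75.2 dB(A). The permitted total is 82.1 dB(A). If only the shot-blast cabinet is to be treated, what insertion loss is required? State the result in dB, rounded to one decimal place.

19.1 dB

Everything except the shot-blast cabinet sums to 10^(75.2/10) = 3.311e+07 in linear terms, 75.20 dB(A).
The limit corresponds to 10^(82.1/10) = 1.622e+08; subtracting the fixed part leaves 1.291e+08 for the shot-blast cabinet, i.e. 81.11 dB(A).
Required insertion loss = 100.2 − 81.11 = 19.09 dB.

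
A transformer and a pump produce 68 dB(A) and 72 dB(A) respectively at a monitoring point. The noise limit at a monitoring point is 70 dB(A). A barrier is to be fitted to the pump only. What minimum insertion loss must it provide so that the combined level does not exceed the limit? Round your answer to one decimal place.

6.3 dB

Fixed contribution from the other source: Σ 10^(L/10) = 10^(68/10) = 6.310e+06 (68.00 dB(A)).
The limit corresponds to 10^(70/10) = 1.000e+07; subtracting the fixed part leaves 3.690e+06 for the pump, i.e. 65.67 dB(A).
So the pump must be reduced from 72 to 65.67 dB(A): IL = 6.33 dB.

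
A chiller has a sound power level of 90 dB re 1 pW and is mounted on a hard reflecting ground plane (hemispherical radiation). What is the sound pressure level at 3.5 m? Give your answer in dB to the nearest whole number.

71 dB

Free-field hemispherical radiation: L_p = L_w − 10·log₁₀(2π·r²), r = 3.5 m.
2π·r² = 76.97 m², 10·log₁₀ of that is 18.863 dB.
L_p = 90 − 18.863 = 71.14 dB.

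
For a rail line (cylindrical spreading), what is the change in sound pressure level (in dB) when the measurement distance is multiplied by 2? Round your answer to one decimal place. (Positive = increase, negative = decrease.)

-3.0 dB

With cylindrical spreading the level changes by −10·log₁₀(r₂/r₁).
ΔL = −10·log₁₀(2) = -3.01 dB.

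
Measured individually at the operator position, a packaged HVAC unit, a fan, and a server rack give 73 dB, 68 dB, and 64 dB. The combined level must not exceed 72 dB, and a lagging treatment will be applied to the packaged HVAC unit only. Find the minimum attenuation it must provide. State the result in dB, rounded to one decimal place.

4.5 dB

The untreated sources together contribute 10^(68/10) + 10^(64/10) = 8.821e+06, i.e. 69.46 dB.
To meet 72 dB overall, the treated packaged HVAC unit may contribute at most 10^(72/10) − 8.821e+06 = 7.027e+06, i.e. 68.47 dB.
So the packaged HVAC unit must be reduced from 73 to 68.47 dB: IL = 4.53 dB.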